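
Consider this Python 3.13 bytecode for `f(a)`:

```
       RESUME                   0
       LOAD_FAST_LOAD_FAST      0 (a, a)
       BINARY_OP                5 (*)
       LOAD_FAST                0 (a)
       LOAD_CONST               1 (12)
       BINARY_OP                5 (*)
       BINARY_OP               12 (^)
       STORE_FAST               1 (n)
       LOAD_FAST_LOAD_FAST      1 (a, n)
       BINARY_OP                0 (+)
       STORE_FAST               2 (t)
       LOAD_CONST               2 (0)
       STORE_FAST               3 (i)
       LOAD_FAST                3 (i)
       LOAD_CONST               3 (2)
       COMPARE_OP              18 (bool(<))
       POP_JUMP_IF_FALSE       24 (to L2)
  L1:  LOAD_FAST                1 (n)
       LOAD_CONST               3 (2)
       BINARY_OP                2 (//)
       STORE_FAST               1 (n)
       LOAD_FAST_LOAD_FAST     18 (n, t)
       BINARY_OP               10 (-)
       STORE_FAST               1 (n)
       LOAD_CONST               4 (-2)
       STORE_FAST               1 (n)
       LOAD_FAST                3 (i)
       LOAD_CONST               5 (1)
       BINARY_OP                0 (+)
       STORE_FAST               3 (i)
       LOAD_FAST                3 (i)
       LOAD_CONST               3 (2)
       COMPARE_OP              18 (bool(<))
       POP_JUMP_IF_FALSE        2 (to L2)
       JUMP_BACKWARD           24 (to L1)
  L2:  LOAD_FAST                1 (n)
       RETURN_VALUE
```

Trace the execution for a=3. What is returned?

-2

LOAD_FAST_LOAD_FAST a,a → push 3,3. Stack: [3, 3]
BINARY_OP * → 3 * 3 = 9. Stack: [9]
LOAD_FAST a → push 3. Stack: [9, 3]
LOAD_CONST → push 12. Stack: [9, 3, 12]
BINARY_OP * → 3 * 12 = 36. Stack: [9, 36]
BINARY_OP ^ → 9 ^ 36 = 45. Stack: [45]
STORE_FAST n → n=45. Stack: []
LOAD_FAST_LOAD_FAST a,n → push 3,45. Stack: [3, 45]
BINARY_OP + → 3 + 45 = 48. Stack: [48]
STORE_FAST t → t=48. Stack: []
LOAD_CONST → push 0. Stack: [0]
STORE_FAST i → i=0. Stack: []
LOAD_FAST i → push 0. Stack: [0]
LOAD_CONST → push 2. Stack: [0, 2]
COMPARE_OP bool(<) → 0 vs 2 = True. Stack: [True]
POP_JUMP_IF_FALSE → pop True; no jump. Stack: []
LOAD_FAST n → push 45. Stack: [45]
LOAD_CONST → push 2. Stack: [45, 2]
BINARY_OP // → 45 // 2 = 22. Stack: [22]
STORE_FAST n → n=22. Stack: []
LOAD_FAST_LOAD_FAST n,t → push 22,48. Stack: [22, 48]
BINARY_OP - → 22 - 48 = -26. Stack: [-26]
STORE_FAST n → n=-26. Stack: []
LOAD_CONST → push -2. Stack: [-2]
STORE_FAST n → n=-2. Stack: []
LOAD_FAST i → push 0. Stack: [0]
LOAD_CONST → push 1. Stack: [0, 1]
BINARY_OP + → 0 + 1 = 1. Stack: [1]
STORE_FAST i → i=1. Stack: []
LOAD_FAST i → push 1. Stack: [1]
LOAD_CONST → push 2. Stack: [1, 2]
COMPARE_OP bool(<) → 1 vs 2 = True. Stack: [True]
POP_JUMP_IF_FALSE → pop True; no jump. Stack: []
LOAD_FAST n → push -2. Stack: [-2]
LOAD_CONST → push 2. Stack: [-2, 2]
BINARY_OP // → -2 // 2 = -1. Stack: [-1]
STORE_FAST n → n=-1. Stack: []
LOAD_FAST_LOAD_FAST n,t → push -1,48. Stack: [-1, 48]
BINARY_OP - → -1 - 48 = -49. Stack: [-49]
STORE_FAST n → n=-49. Stack: []
LOAD_CONST → push -2. Stack: [-2]
STORE_FAST n → n=-2. Stack: []
LOAD_FAST i → push 1. Stack: [1]
LOAD_CONST → push 1. Stack: [1, 1]
BINARY_OP + → 1 + 1 = 2. Stack: [2]
STORE_FAST i → i=2. Stack: []
LOAD_FAST i → push 2. Stack: [2]
LOAD_CONST → push 2. Stack: [2, 2]
COMPARE_OP bool(<) → 2 vs 2 = False. Stack: [False]
POP_JUMP_IF_FALSE → pop False; jump. Stack: []
LOAD_FAST n → push -2. Stack: [-2]
RETURN_VALUE → return -2.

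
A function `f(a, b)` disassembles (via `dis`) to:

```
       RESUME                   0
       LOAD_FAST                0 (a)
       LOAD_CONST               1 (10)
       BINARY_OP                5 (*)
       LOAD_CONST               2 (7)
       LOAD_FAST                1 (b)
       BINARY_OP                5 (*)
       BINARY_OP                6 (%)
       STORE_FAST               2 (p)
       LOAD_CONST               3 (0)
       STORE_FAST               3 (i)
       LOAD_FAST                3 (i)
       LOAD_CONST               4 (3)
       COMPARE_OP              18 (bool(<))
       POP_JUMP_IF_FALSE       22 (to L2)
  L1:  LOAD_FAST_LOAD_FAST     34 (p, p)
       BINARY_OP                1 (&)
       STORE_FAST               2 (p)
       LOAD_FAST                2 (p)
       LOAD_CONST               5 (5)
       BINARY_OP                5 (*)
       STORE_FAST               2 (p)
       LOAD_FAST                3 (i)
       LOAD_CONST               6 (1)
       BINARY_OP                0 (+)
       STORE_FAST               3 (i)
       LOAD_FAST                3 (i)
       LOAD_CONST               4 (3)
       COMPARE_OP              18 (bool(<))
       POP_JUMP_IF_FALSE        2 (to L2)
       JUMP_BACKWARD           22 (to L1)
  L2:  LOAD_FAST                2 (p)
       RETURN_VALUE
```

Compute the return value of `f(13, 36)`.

LOAD_FAST a → push 13. Stack: [13]
LOAD_CONST → push 10. Stack: [13, 10]
BINARY_OP * → 13 * 10 = 130. Stack: [130]
LOAD_CONST → push 7. Stack: [130, 7]
LOAD_FAST b → push 36. Stack: [130, 7, 36]
BINARY_OP * → 7 * 36 = 252. Stack: [130, 252]
BINARY_OP % → 130 % 252 = 130. Stack: [130]
STORE_FAST p → p=130. Stack: []
LOAD_CONST → push 0. Stack: [0]
STORE_FAST i → i=0. Stack: []
LOAD_FAST i → push 0. Stack: [0]
LOAD_CONST → push 3. Stack: [0, 3]
COMPARE_OP bool(<) → 0 vs 3 = True. Stack: [True]
POP_JUMP_IF_FALSE → pop True; no jump. Stack: []
LOAD_FAST_LOAD_FAST p,p → push 130,130. Stack: [130, 130]
BINARY_OP & → 130 & 130 = 130. Stack: [130]
STORE_FAST p → p=130. Stack: []
LOAD_FAST p → push 130. Stack: [130]
LOAD_CONST → push 5. Stack: [130, 5]
BINARY_OP * → 130 * 5 = 650. Stack: [650]
STORE_FAST p → p=650. Stack: []
LOAD_FAST i → push 0. Stack: [0]
LOAD_CONST → push 1. Stack: [0, 1]
BINARY_OP + → 0 + 1 = 1. Stack: [1]
STORE_FAST i → i=1. Stack: []
LOAD_FAST i → push 1. Stack: [1]
LOAD_CONST → push 3. Stack: [1, 3]
COMPARE_OP bool(<) → 1 vs 3 = True. Stack: [True]
POP_JUMP_IF_FALSE → pop True; no jump. Stack: []
LOAD_FAST_LOAD_FAST p,p → push 650,650. Stack: [650, 650]
BINARY_OP & → 650 & 650 = 650. Stack: [650]
STORE_FAST p → p=650. Stack: []
LOAD_FAST p → push 650. Stack: [650]
LOAD_CONST → push 5. Stack: [650, 5]
BINARY_OP * → 650 * 5 = 3250. Stack: [3250]
STORE_FAST p → p=3250. Stack: []
LOAD_FAST i → push 1. Stack: [1]
LOAD_CONST → push 1. Stack: [1, 1]
BINARY_OP + → 1 + 1 = 2. Stack: [2]
STORE_FAST i → i=2. Stack: []
LOAD_FAST i → push 2. Stack: [2]
LOAD_CONST → push 3. Stack: [2, 3]
COMPARE_OP bool(<) → 2 vs 3 = True. Stack: [True]
POP_JUMP_IF_FALSE → pop True; no jump. Stack: []
LOAD_FAST_LOAD_FAST p,p → push 3250,3250. Stack: [3250, 3250]
BINARY_OP & → 3250 & 3250 = 3250. Stack: [3250]
STORE_FAST p → p=3250. Stack: []
LOAD_FAST p → push 3250. Stack: [3250]
LOAD_CONST → push 5. Stack: [3250, 5]
BINARY_OP * → 3250 * 5 = 16250. Stack: [16250]
STORE_FAST p → p=16250. Stack: []
LOAD_FAST i → push 2. Stack: [2]
LOAD_CONST → push 1. Stack: [2, 1]
BINARY_OP + → 2 + 1 = 3. Stack: [3]
STORE_FAST i → i=3. Stack: []
LOAD_FAST i → push 3. Stack: [3]
LOAD_CONST → push 3. Stack: [3, 3]
COMPARE_OP bool(<) → 3 vs 3 = False. Stack: [False]
POP_JUMP_IF_FALSE → pop False; jump. Stack: []
LOAD_FAST p → push 16250. Stack: [16250]
RETURN_VALUE → return 16250.

16250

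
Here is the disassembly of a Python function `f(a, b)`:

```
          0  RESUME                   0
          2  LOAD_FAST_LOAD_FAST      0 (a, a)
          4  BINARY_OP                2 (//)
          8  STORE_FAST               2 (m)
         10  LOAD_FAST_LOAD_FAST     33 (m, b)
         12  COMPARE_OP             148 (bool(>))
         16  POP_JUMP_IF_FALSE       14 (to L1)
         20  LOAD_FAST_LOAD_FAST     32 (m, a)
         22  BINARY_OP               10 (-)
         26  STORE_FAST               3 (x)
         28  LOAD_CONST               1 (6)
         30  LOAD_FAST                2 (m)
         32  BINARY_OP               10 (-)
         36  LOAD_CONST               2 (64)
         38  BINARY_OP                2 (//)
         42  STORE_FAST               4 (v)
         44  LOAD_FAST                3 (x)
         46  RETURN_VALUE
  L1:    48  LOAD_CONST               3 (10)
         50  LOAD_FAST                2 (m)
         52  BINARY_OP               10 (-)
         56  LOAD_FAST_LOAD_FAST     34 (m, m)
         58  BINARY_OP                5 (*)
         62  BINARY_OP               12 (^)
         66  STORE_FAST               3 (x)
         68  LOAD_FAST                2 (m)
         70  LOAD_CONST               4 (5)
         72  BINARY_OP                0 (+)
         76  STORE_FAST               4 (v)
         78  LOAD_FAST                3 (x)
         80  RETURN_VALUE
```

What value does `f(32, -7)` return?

LOAD_FAST_LOAD_FAST a,a → push 32,32. Stack: [32, 32]
BINARY_OP // → 32 // 32 = 1. Stack: [1]
STORE_FAST m → m=1. Stack: []
LOAD_FAST_LOAD_FAST m,b → push 1,-7. Stack: [1, -7]
COMPARE_OP bool(>) → 1 vs -7 = True. Stack: [True]
POP_JUMP_IF_FALSE → pop True; no jump. Stack: []
LOAD_FAST_LOAD_FAST m,a → push 1,32. Stack: [1, 32]
BINARY_OP - → 1 - 32 = -31. Stack: [-31]
STORE_FAST x → x=-31. Stack: []
LOAD_CONST → push 6. Stack: [6]
LOAD_FAST m → push 1. Stack: [6, 1]
BINARY_OP - → 6 - 1 = 5. Stack: [5]
LOAD_CONST → push 64. Stack: [5, 64]
BINARY_OP // → 5 // 64 = 0. Stack: [0]
STORE_FAST v → v=0. Stack: []
LOAD_FAST x → push -31. Stack: [-31]
RETURN_VALUE → return -31.

-31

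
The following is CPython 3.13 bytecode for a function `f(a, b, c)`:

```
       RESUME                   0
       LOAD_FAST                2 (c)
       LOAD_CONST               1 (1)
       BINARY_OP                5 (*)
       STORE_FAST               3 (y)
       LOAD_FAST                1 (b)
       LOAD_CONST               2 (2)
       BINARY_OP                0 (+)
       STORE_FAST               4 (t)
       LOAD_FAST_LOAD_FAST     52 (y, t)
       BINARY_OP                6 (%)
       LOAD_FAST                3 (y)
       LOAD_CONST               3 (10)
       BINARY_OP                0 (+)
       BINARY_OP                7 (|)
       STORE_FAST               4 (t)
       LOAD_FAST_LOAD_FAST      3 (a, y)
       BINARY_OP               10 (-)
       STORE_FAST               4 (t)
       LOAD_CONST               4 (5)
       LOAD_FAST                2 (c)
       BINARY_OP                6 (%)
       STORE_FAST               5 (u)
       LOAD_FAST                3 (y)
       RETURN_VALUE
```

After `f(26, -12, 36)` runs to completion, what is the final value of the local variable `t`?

-10

LOAD_FAST c → push 36. Stack: [36]
LOAD_CONST → push 1. Stack: [36, 1]
BINARY_OP * → 36 * 1 = 36. Stack: [36]
STORE_FAST y → y=36. Stack: []
LOAD_FAST b → push -12. Stack: [-12]
LOAD_CONST → push 2. Stack: [-12, 2]
BINARY_OP + → -12 + 2 = -10. Stack: [-10]
STORE_FAST t → t=-10. Stack: []
LOAD_FAST_LOAD_FAST y,t → push 36,-10. Stack: [36, -10]
BINARY_OP % → 36 % -10 = -4. Stack: [-4]
LOAD_FAST y → push 36. Stack: [-4, 36]
LOAD_CONST → push 10. Stack: [-4, 36, 10]
BINARY_OP + → 36 + 10 = 46. Stack: [-4, 46]
BINARY_OP | → -4 | 46 = -2. Stack: [-2]
STORE_FAST t → t=-2. Stack: []
LOAD_FAST_LOAD_FAST a,y → push 26,36. Stack: [26, 36]
BINARY_OP - → 26 - 36 = -10. Stack: [-10]
STORE_FAST t → t=-10. Stack: []
LOAD_CONST → push 5. Stack: [5]
LOAD_FAST c → push 36. Stack: [5, 36]
BINARY_OP % → 5 % 36 = 5. Stack: [5]
STORE_FAST u → u=5. Stack: []
LOAD_FAST y → push 36. Stack: [36]
RETURN_VALUE → return 36.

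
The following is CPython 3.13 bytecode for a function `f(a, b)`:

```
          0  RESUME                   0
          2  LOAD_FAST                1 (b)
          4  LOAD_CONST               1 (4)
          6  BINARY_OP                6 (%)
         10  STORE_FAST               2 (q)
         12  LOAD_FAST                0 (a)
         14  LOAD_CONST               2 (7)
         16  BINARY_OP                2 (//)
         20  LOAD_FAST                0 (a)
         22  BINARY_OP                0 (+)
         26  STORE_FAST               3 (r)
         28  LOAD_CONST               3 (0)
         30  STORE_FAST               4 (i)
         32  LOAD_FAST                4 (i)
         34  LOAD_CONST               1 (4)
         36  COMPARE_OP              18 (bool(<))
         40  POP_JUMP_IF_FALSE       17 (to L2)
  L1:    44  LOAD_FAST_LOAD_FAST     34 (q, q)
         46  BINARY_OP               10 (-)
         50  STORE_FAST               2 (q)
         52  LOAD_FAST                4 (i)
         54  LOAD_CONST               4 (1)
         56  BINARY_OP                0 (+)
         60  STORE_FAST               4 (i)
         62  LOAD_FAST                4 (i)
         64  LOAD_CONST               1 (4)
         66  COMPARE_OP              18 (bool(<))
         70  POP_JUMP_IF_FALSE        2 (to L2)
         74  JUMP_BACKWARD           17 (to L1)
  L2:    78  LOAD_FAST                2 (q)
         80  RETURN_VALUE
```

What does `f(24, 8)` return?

0

LOAD_FAST b → push 8. Stack: [8]
LOAD_CONST → push 4. Stack: [8, 4]
BINARY_OP % → 8 % 4 = 0. Stack: [0]
STORE_FAST q → q=0. Stack: []
LOAD_FAST a → push 24. Stack: [24]
LOAD_CONST → push 7. Stack: [24, 7]
BINARY_OP // → 24 // 7 = 3. Stack: [3]
LOAD_FAST a → push 24. Stack: [3, 24]
BINARY_OP + → 3 + 24 = 27. Stack: [27]
STORE_FAST r → r=27. Stack: []
LOAD_CONST → push 0. Stack: [0]
STORE_FAST i → i=0. Stack: []
LOAD_FAST i → push 0. Stack: [0]
LOAD_CONST → push 4. Stack: [0, 4]
COMPARE_OP bool(<) → 0 vs 4 = True. Stack: [True]
POP_JUMP_IF_FALSE → pop True; no jump. Stack: []
LOAD_FAST_LOAD_FAST q,q → push 0,0. Stack: [0, 0]
BINARY_OP - → 0 - 0 = 0. Stack: [0]
STORE_FAST q → q=0. Stack: []
LOAD_FAST i → push 0. Stack: [0]
LOAD_CONST → push 1. Stack: [0, 1]
BINARY_OP + → 0 + 1 = 1. Stack: [1]
STORE_FAST i → i=1. Stack: []
LOAD_FAST i → push 1. Stack: [1]
LOAD_CONST → push 4. Stack: [1, 4]
COMPARE_OP bool(<) → 1 vs 4 = True. Stack: [True]
POP_JUMP_IF_FALSE → pop True; no jump. Stack: []
LOAD_FAST_LOAD_FAST q,q → push 0,0. Stack: [0, 0]
BINARY_OP - → 0 - 0 = 0. Stack: [0]
STORE_FAST q → q=0. Stack: []
LOAD_FAST i → push 1. Stack: [1]
LOAD_CONST → push 1. Stack: [1, 1]
BINARY_OP + → 1 + 1 = 2. Stack: [2]
STORE_FAST i → i=2. Stack: []
LOAD_FAST i → push 2. Stack: [2]
LOAD_CONST → push 4. Stack: [2, 4]
COMPARE_OP bool(<) → 2 vs 4 = True. Stack: [True]
POP_JUMP_IF_FALSE → pop True; no jump. Stack: []
LOAD_FAST_LOAD_FAST q,q → push 0,0. Stack: [0, 0]
BINARY_OP - → 0 - 0 = 0. Stack: [0]
STORE_FAST q → q=0. Stack: []
LOAD_FAST i → push 2. Stack: [2]
LOAD_CONST → push 1. Stack: [2, 1]
BINARY_OP + → 2 + 1 = 3. Stack: [3]
STORE_FAST i → i=3. Stack: []
LOAD_FAST i → push 3. Stack: [3]
LOAD_CONST → push 4. Stack: [3, 4]
COMPARE_OP bool(<) → 3 vs 4 = True. Stack: [True]
POP_JUMP_IF_FALSE → pop True; no jump. Stack: []
LOAD_FAST_LOAD_FAST q,q → push 0,0. Stack: [0, 0]
BINARY_OP - → 0 - 0 = 0. Stack: [0]
STORE_FAST q → q=0. Stack: []
LOAD_FAST i → push 3. Stack: [3]
LOAD_CONST → push 1. Stack: [3, 1]
BINARY_OP + → 3 + 1 = 4. Stack: [4]
STORE_FAST i → i=4. Stack: []
LOAD_FAST i → push 4. Stack: [4]
LOAD_CONST → push 4. Stack: [4, 4]
COMPARE_OP bool(<) → 4 vs 4 = False. Stack: [False]
POP_JUMP_IF_FALSE → pop False; jump. Stack: []
LOAD_FAST q → push 0. Stack: [0]
RETURN_VALUE → return 0.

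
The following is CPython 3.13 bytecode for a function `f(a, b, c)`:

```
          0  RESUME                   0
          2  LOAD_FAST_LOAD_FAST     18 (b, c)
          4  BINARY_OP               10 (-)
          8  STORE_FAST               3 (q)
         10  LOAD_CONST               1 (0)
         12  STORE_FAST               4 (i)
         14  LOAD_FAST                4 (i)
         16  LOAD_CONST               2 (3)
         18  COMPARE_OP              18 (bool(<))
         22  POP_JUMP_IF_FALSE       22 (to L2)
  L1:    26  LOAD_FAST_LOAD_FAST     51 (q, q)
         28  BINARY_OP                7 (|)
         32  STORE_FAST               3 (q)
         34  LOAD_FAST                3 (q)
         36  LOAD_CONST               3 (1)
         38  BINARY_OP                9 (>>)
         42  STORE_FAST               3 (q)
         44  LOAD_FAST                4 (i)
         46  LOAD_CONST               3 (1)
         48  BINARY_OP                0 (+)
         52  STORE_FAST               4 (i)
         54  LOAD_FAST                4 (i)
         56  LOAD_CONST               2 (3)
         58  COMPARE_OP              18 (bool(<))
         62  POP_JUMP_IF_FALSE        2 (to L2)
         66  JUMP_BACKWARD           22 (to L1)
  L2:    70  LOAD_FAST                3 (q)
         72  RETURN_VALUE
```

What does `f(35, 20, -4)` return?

3

LOAD_FAST_LOAD_FAST b,c → push 20,-4. Stack: [20, -4]
BINARY_OP - → 20 - -4 = 24. Stack: [24]
STORE_FAST q → q=24. Stack: []
LOAD_CONST → push 0. Stack: [0]
STORE_FAST i → i=0. Stack: []
LOAD_FAST i → push 0. Stack: [0]
LOAD_CONST → push 3. Stack: [0, 3]
COMPARE_OP bool(<) → 0 vs 3 = True. Stack: [True]
POP_JUMP_IF_FALSE → pop True; no jump. Stack: []
LOAD_FAST_LOAD_FAST q,q → push 24,24. Stack: [24, 24]
BINARY_OP | → 24 | 24 = 24. Stack: [24]
STORE_FAST q → q=24. Stack: []
LOAD_FAST q → push 24. Stack: [24]
LOAD_CONST → push 1. Stack: [24, 1]
BINARY_OP >> → 24 >> 1 = 12. Stack: [12]
STORE_FAST q → q=12. Stack: []
LOAD_FAST i → push 0. Stack: [0]
LOAD_CONST → push 1. Stack: [0, 1]
BINARY_OP + → 0 + 1 = 1. Stack: [1]
STORE_FAST i → i=1. Stack: []
LOAD_FAST i → push 1. Stack: [1]
LOAD_CONST → push 3. Stack: [1, 3]
COMPARE_OP bool(<) → 1 vs 3 = True. Stack: [True]
POP_JUMP_IF_FALSE → pop True; no jump. Stack: []
LOAD_FAST_LOAD_FAST q,q → push 12,12. Stack: [12, 12]
BINARY_OP | → 12 | 12 = 12. Stack: [12]
STORE_FAST q → q=12. Stack: []
LOAD_FAST q → push 12. Stack: [12]
LOAD_CONST → push 1. Stack: [12, 1]
BINARY_OP >> → 12 >> 1 = 6. Stack: [6]
STORE_FAST q → q=6. Stack: []
LOAD_FAST i → push 1. Stack: [1]
LOAD_CONST → push 1. Stack: [1, 1]
BINARY_OP + → 1 + 1 = 2. Stack: [2]
STORE_FAST i → i=2. Stack: []
LOAD_FAST i → push 2. Stack: [2]
LOAD_CONST → push 3. Stack: [2, 3]
COMPARE_OP bool(<) → 2 vs 3 = True. Stack: [True]
POP_JUMP_IF_FALSE → pop True; no jump. Stack: []
LOAD_FAST_LOAD_FAST q,q → push 6,6. Stack: [6, 6]
BINARY_OP | → 6 | 6 = 6. Stack: [6]
STORE_FAST q → q=6. Stack: []
LOAD_FAST q → push 6. Stack: [6]
LOAD_CONST → push 1. Stack: [6, 1]
BINARY_OP >> → 6 >> 1 = 3. Stack: [3]
STORE_FAST q → q=3. Stack: []
LOAD_FAST i → push 2. Stack: [2]
LOAD_CONST → push 1. Stack: [2, 1]
BINARY_OP + → 2 + 1 = 3. Stack: [3]
STORE_FAST i → i=3. Stack: []
LOAD_FAST i → push 3. Stack: [3]
LOAD_CONST → push 3. Stack: [3, 3]
COMPARE_OP bool(<) → 3 vs 3 = False. Stack: [False]
POP_JUMP_IF_FALSE → pop False; jump. Stack: []
LOAD_FAST q → push 3. Stack: [3]
RETURN_VALUE → return 3.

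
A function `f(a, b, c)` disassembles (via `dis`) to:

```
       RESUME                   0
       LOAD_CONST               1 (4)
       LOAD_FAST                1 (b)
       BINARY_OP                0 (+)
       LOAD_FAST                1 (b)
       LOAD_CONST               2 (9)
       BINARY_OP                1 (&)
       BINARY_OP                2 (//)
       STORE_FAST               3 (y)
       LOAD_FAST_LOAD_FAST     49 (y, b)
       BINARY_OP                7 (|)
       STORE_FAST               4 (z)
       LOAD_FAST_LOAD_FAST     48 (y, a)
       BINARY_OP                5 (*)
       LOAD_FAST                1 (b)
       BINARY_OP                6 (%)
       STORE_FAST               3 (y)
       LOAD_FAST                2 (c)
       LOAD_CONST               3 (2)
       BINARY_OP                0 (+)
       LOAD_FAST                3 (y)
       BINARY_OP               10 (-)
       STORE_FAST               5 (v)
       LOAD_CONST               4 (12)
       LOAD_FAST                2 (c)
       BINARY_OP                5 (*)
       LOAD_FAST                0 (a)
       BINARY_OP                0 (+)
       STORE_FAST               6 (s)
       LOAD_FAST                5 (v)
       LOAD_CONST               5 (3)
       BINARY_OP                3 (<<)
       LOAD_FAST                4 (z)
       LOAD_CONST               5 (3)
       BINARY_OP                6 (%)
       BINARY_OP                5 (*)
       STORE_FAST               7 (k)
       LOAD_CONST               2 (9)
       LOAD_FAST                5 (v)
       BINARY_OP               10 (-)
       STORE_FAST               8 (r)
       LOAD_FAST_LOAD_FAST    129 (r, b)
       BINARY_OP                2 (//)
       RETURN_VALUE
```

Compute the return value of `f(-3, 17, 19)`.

-1

LOAD_CONST → push 4. Stack: [4]
LOAD_FAST b → push 17. Stack: [4, 17]
BINARY_OP + → 4 + 17 = 21. Stack: [21]
LOAD_FAST b → push 17. Stack: [21, 17]
LOAD_CONST → push 9. Stack: [21, 17, 9]
BINARY_OP & → 17 & 9 = 1. Stack: [21, 1]
BINARY_OP // → 21 // 1 = 21. Stack: [21]
STORE_FAST y → y=21. Stack: []
LOAD_FAST_LOAD_FAST y,b → push 21,17. Stack: [21, 17]
BINARY_OP | → 21 | 17 = 21. Stack: [21]
STORE_FAST z → z=21. Stack: []
LOAD_FAST_LOAD_FAST y,a → push 21,-3. Stack: [21, -3]
BINARY_OP * → 21 * -3 = -63. Stack: [-63]
LOAD_FAST b → push 17. Stack: [-63, 17]
BINARY_OP % → -63 % 17 = 5. Stack: [5]
STORE_FAST y → y=5. Stack: []
LOAD_FAST c → push 19. Stack: [19]
LOAD_CONST → push 2. Stack: [19, 2]
BINARY_OP + → 19 + 2 = 21. Stack: [21]
LOAD_FAST y → push 5. Stack: [21, 5]
BINARY_OP - → 21 - 5 = 16. Stack: [16]
STORE_FAST v → v=16. Stack: []
LOAD_CONST → push 12. Stack: [12]
LOAD_FAST c → push 19. Stack: [12, 19]
BINARY_OP * → 12 * 19 = 228. Stack: [228]
LOAD_FAST a → push -3. Stack: [228, -3]
BINARY_OP + → 228 + -3 = 225. Stack: [225]
STORE_FAST s → s=225. Stack: []
LOAD_FAST v → push 16. Stack: [16]
LOAD_CONST → push 3. Stack: [16, 3]
BINARY_OP << → 16 << 3 = 128. Stack: [128]
LOAD_FAST z → push 21. Stack: [128, 21]
LOAD_CONST → push 3. Stack: [128, 21, 3]
BINARY_OP % → 21 % 3 = 0. Stack: [128, 0]
BINARY_OP * → 128 * 0 = 0. Stack: [0]
STORE_FAST k → k=0. Stack: []
LOAD_CONST → push 9. Stack: [9]
LOAD_FAST v → push 16. Stack: [9, 16]
BINARY_OP - → 9 - 16 = -7. Stack: [-7]
STORE_FAST r → r=-7. Stack: []
LOAD_FAST_LOAD_FAST r,b → push -7,17. Stack: [-7, 17]
BINARY_OP // → -7 // 17 = -1. Stack: [-1]
RETURN_VALUE → return -1.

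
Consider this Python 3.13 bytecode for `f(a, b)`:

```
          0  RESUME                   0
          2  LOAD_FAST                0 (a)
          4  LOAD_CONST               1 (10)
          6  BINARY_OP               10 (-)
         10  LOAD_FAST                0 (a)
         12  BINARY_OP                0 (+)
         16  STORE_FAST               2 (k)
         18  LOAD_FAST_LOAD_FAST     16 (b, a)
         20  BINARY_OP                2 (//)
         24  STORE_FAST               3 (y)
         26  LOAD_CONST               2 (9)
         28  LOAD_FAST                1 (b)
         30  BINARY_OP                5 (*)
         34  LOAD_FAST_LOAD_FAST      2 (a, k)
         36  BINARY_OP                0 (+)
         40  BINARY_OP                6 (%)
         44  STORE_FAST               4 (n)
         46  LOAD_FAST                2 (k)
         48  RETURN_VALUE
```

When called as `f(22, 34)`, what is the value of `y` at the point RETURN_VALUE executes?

1

LOAD_FAST a → push 22. Stack: [22]
LOAD_CONST → push 10. Stack: [22, 10]
BINARY_OP - → 22 - 10 = 12. Stack: [12]
LOAD_FAST a → push 22. Stack: [12, 22]
BINARY_OP + → 12 + 22 = 34. Stack: [34]
STORE_FAST k → k=34. Stack: []
LOAD_FAST_LOAD_FAST b,a → push 34,22. Stack: [34, 22]
BINARY_OP // → 34 // 22 = 1. Stack: [1]
STORE_FAST y → y=1. Stack: []
LOAD_CONST → push 9. Stack: [9]
LOAD_FAST b → push 34. Stack: [9, 34]
BINARY_OP * → 9 * 34 = 306. Stack: [306]
LOAD_FAST_LOAD_FAST a,k → push 22,34. Stack: [306, 22, 34]
BINARY_OP + → 22 + 34 = 56. Stack: [306, 56]
BINARY_OP % → 306 % 56 = 26. Stack: [26]
STORE_FAST n → n=26. Stack: []
LOAD_FAST k → push 34. Stack: [34]
RETURN_VALUE → return 34.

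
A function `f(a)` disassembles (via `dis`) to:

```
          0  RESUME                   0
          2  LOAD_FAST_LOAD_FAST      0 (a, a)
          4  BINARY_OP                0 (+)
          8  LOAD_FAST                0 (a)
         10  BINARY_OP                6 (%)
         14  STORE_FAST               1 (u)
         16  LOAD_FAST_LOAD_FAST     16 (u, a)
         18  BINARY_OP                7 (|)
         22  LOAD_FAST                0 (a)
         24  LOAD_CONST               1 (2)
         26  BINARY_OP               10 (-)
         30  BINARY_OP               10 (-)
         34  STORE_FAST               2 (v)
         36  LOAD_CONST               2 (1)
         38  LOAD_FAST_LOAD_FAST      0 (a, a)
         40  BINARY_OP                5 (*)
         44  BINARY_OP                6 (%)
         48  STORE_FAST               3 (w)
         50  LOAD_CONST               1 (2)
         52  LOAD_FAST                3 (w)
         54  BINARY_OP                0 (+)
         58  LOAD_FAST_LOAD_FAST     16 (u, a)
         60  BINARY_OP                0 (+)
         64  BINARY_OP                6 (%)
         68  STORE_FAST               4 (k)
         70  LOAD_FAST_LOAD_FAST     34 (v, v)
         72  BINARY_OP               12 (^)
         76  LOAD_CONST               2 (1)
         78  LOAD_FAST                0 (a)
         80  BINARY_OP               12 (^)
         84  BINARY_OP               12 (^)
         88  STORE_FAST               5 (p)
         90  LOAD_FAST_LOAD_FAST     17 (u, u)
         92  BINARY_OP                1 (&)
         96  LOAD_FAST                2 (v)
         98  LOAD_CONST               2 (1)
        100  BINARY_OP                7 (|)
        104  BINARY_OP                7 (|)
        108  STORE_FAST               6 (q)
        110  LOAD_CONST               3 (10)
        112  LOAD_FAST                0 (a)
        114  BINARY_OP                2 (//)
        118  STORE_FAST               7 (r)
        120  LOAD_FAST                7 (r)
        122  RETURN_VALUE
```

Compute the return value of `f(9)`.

1

LOAD_FAST_LOAD_FAST a,a → push 9,9. Stack: [9, 9]
BINARY_OP + → 9 + 9 = 18. Stack: [18]
LOAD_FAST a → push 9. Stack: [18, 9]
BINARY_OP % → 18 % 9 = 0. Stack: [0]
STORE_FAST u → u=0. Stack: []
LOAD_FAST_LOAD_FAST u,a → push 0,9. Stack: [0, 9]
BINARY_OP | → 0 | 9 = 9. Stack: [9]
LOAD_FAST a → push 9. Stack: [9, 9]
LOAD_CONST → push 2. Stack: [9, 9, 2]
BINARY_OP - → 9 - 2 = 7. Stack: [9, 7]
BINARY_OP - → 9 - 7 = 2. Stack: [2]
STORE_FAST v → v=2. Stack: []
LOAD_CONST → push 1. Stack: [1]
LOAD_FAST_LOAD_FAST a,a → push 9,9. Stack: [1, 9, 9]
BINARY_OP * → 9 * 9 = 81. Stack: [1, 81]
BINARY_OP % → 1 % 81 = 1. Stack: [1]
STORE_FAST w → w=1. Stack: []
LOAD_CONST → push 2. Stack: [2]
LOAD_FAST w → push 1. Stack: [2, 1]
BINARY_OP + → 2 + 1 = 3. Stack: [3]
LOAD_FAST_LOAD_FAST u,a → push 0,9. Stack: [3, 0, 9]
BINARY_OP + → 0 + 9 = 9. Stack: [3, 9]
BINARY_OP % → 3 % 9 = 3. Stack: [3]
STORE_FAST k → k=3. Stack: []
LOAD_FAST_LOAD_FAST v,v → push 2,2. Stack: [2, 2]
BINARY_OP ^ → 2 ^ 2 = 0. Stack: [0]
LOAD_CONST → push 1. Stack: [0, 1]
LOAD_FAST a → push 9. Stack: [0, 1, 9]
BINARY_OP ^ → 1 ^ 9 = 8. Stack: [0, 8]
BINARY_OP ^ → 0 ^ 8 = 8. Stack: [8]
STORE_FAST p → p=8. Stack: []
LOAD_FAST_LOAD_FAST u,u → push 0,0. Stack: [0, 0]
BINARY_OP & → 0 & 0 = 0. Stack: [0]
LOAD_FAST v → push 2. Stack: [0, 2]
LOAD_CONST → push 1. Stack: [0, 2, 1]
BINARY_OP | → 2 | 1 = 3. Stack: [0, 3]
BINARY_OP | → 0 | 3 = 3. Stack: [3]
STORE_FAST q → q=3. Stack: []
LOAD_CONST → push 10. Stack: [10]
LOAD_FAST a → push 9. Stack: [10, 9]
BINARY_OP // → 10 // 9 = 1. Stack: [1]
STORE_FAST r → r=1. Stack: []
LOAD_FAST r → push 1. Stack: [1]
RETURN_VALUE → return 1.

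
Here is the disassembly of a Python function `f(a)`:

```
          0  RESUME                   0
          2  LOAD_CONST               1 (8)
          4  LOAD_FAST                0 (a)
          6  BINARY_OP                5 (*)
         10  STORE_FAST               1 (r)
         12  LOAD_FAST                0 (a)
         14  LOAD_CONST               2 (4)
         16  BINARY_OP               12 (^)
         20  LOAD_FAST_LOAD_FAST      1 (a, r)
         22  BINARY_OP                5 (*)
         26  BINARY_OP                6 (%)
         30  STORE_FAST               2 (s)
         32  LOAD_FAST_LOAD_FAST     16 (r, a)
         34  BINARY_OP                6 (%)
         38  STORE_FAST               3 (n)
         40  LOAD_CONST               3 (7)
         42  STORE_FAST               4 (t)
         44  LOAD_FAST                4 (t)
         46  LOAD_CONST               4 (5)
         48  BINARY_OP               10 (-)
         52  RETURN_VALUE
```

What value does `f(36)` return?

LOAD_CONST → push 8. Stack: [8]
LOAD_FAST a → push 36. Stack: [8, 36]
BINARY_OP * → 8 * 36 = 288. Stack: [288]
STORE_FAST r → r=288. Stack: []
LOAD_FAST a → push 36. Stack: [36]
LOAD_CONST → push 4. Stack: [36, 4]
BINARY_OP ^ → 36 ^ 4 = 32. Stack: [32]
LOAD_FAST_LOAD_FAST a,r → push 36,288. Stack: [32, 36, 288]
BINARY_OP * → 36 * 288 = 10368. Stack: [32, 10368]
BINARY_OP % → 32 % 10368 = 32. Stack: [32]
STORE_FAST s → s=32. Stack: []
LOAD_FAST_LOAD_FAST r,a → push 288,36. Stack: [288, 36]
BINARY_OP % → 288 % 36 = 0. Stack: [0]
STORE_FAST n → n=0. Stack: []
LOAD_CONST → push 7. Stack: [7]
STORE_FAST t → t=7. Stack: []
LOAD_FAST t → push 7. Stack: [7]
LOAD_CONST → push 5. Stack: [7, 5]
BINARY_OP - → 7 - 5 = 2. Stack: [2]
RETURN_VALUE → return 2.

2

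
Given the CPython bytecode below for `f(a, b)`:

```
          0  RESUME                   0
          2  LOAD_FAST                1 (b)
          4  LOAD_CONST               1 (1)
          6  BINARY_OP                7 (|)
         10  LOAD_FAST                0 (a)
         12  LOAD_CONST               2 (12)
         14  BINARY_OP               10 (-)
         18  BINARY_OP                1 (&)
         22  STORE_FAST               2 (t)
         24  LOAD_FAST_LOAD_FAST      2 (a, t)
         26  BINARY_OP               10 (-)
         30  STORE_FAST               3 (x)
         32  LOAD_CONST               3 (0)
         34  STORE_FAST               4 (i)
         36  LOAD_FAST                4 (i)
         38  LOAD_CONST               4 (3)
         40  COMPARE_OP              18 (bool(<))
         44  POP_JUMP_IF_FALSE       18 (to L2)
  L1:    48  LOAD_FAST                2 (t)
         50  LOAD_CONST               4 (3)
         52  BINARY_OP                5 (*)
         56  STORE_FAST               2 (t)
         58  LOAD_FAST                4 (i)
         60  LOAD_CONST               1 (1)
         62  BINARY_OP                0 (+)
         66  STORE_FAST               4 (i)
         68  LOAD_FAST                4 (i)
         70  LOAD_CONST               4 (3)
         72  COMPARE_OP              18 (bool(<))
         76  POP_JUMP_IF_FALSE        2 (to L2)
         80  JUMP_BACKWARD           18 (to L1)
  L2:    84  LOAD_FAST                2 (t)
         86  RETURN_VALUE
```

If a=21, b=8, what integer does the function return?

243

LOAD_FAST b → push 8. Stack: [8]
LOAD_CONST → push 1. Stack: [8, 1]
BINARY_OP | → 8 | 1 = 9. Stack: [9]
LOAD_FAST a → push 21. Stack: [9, 21]
LOAD_CONST → push 12. Stack: [9, 21, 12]
BINARY_OP - → 21 - 12 = 9. Stack: [9, 9]
BINARY_OP & → 9 & 9 = 9. Stack: [9]
STORE_FAST t → t=9. Stack: []
LOAD_FAST_LOAD_FAST a,t → push 21,9. Stack: [21, 9]
BINARY_OP - → 21 - 9 = 12. Stack: [12]
STORE_FAST x → x=12. Stack: []
LOAD_CONST → push 0. Stack: [0]
STORE_FAST i → i=0. Stack: []
LOAD_FAST i → push 0. Stack: [0]
LOAD_CONST → push 3. Stack: [0, 3]
COMPARE_OP bool(<) → 0 vs 3 = True. Stack: [True]
POP_JUMP_IF_FALSE → pop True; no jump. Stack: []
LOAD_FAST t → push 9. Stack: [9]
LOAD_CONST → push 3. Stack: [9, 3]
BINARY_OP * → 9 * 3 = 27. Stack: [27]
STORE_FAST t → t=27. Stack: []
LOAD_FAST i → push 0. Stack: [0]
LOAD_CONST → push 1. Stack: [0, 1]
BINARY_OP + → 0 + 1 = 1. Stack: [1]
STORE_FAST i → i=1. Stack: []
LOAD_FAST i → push 1. Stack: [1]
LOAD_CONST → push 3. Stack: [1, 3]
COMPARE_OP bool(<) → 1 vs 3 = True. Stack: [True]
POP_JUMP_IF_FALSE → pop True; no jump. Stack: []
LOAD_FAST t → push 27. Stack: [27]
LOAD_CONST → push 3. Stack: [27, 3]
BINARY_OP * → 27 * 3 = 81. Stack: [81]
STORE_FAST t → t=81. Stack: []
LOAD_FAST i → push 1. Stack: [1]
LOAD_CONST → push 1. Stack: [1, 1]
BINARY_OP + → 1 + 1 = 2. Stack: [2]
STORE_FAST i → i=2. Stack: []
LOAD_FAST i → push 2. Stack: [2]
LOAD_CONST → push 3. Stack: [2, 3]
COMPARE_OP bool(<) → 2 vs 3 = True. Stack: [True]
POP_JUMP_IF_FALSE → pop True; no jump. Stack: []
LOAD_FAST t → push 81. Stack: [81]
LOAD_CONST → push 3. Stack: [81, 3]
BINARY_OP * → 81 * 3 = 243. Stack: [243]
STORE_FAST t → t=243. Stack: []
LOAD_FAST i → push 2. Stack: [2]
LOAD_CONST → push 1. Stack: [2, 1]
BINARY_OP + → 2 + 1 = 3. Stack: [3]
STORE_FAST i → i=3. Stack: []
LOAD_FAST i → push 3. Stack: [3]
LOAD_CONST → push 3. Stack: [3, 3]
COMPARE_OP bool(<) → 3 vs 3 = False. Stack: [False]
POP_JUMP_IF_FALSE → pop False; jump. Stack: []
LOAD_FAST t → push 243. Stack: [243]
RETURN_VALUE → return 243.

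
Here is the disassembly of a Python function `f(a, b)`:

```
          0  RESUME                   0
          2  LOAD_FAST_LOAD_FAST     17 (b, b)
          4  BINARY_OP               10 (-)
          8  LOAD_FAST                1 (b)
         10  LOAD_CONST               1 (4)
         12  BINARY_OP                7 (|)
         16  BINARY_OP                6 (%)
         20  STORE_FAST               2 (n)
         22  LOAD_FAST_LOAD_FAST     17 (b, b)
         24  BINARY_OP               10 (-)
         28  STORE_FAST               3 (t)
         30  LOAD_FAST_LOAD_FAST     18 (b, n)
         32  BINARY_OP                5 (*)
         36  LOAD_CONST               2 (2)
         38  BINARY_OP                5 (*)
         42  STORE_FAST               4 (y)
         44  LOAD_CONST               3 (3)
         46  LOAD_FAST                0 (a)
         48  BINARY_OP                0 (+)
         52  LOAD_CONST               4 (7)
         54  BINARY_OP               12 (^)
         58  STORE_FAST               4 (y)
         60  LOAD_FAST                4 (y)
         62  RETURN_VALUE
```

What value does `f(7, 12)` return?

LOAD_FAST_LOAD_FAST b,b → push 12,12. Stack: [12, 12]
BINARY_OP - → 12 - 12 = 0. Stack: [0]
LOAD_FAST b → push 12. Stack: [0, 12]
LOAD_CONST → push 4. Stack: [0, 12, 4]
BINARY_OP | → 12 | 4 = 12. Stack: [0, 12]
BINARY_OP % → 0 % 12 = 0. Stack: [0]
STORE_FAST n → n=0. Stack: []
LOAD_FAST_LOAD_FAST b,b → push 12,12. Stack: [12, 12]
BINARY_OP - → 12 - 12 = 0. Stack: [0]
STORE_FAST t → t=0. Stack: []
LOAD_FAST_LOAD_FAST b,n → push 12,0. Stack: [12, 0]
BINARY_OP * → 12 * 0 = 0. Stack: [0]
LOAD_CONST → push 2. Stack: [0, 2]
BINARY_OP * → 0 * 2 = 0. Stack: [0]
STORE_FAST y → y=0. Stack: []
LOAD_CONST → push 3. Stack: [3]
LOAD_FAST a → push 7. Stack: [3, 7]
BINARY_OP + → 3 + 7 = 10. Stack: [10]
LOAD_CONST → push 7. Stack: [10, 7]
BINARY_OP ^ → 10 ^ 7 = 13. Stack: [13]
STORE_FAST y → y=13. Stack: []
LOAD_FAST y → push 13. Stack: [13]
RETURN_VALUE → return 13.

13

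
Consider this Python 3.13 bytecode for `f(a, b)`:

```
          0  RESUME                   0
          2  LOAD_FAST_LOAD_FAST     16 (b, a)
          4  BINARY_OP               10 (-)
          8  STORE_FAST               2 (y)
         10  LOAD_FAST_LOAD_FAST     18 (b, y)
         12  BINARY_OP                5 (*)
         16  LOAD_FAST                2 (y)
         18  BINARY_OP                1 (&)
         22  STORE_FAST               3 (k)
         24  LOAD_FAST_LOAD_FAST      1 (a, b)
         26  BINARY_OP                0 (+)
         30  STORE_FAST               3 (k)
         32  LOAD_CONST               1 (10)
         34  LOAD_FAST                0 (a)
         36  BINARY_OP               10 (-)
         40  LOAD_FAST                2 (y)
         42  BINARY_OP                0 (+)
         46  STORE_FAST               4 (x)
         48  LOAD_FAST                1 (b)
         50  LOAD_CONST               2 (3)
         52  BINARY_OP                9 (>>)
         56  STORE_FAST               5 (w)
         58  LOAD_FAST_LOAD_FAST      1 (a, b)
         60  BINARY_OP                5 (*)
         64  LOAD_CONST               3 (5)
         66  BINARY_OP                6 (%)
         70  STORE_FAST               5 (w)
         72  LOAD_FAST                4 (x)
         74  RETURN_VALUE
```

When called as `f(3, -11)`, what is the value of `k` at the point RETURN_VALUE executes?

-8

LOAD_FAST_LOAD_FAST b,a → push -11,3. Stack: [-11, 3]
BINARY_OP - → -11 - 3 = -14. Stack: [-14]
STORE_FAST y → y=-14. Stack: []
LOAD_FAST_LOAD_FAST b,y → push -11,-14. Stack: [-11, -14]
BINARY_OP * → -11 * -14 = 154. Stack: [154]
LOAD_FAST y → push -14. Stack: [154, -14]
BINARY_OP & → 154 & -14 = 146. Stack: [146]
STORE_FAST k → k=146. Stack: []
LOAD_FAST_LOAD_FAST a,b → push 3,-11. Stack: [3, -11]
BINARY_OP + → 3 + -11 = -8. Stack: [-8]
STORE_FAST k → k=-8. Stack: []
LOAD_CONST → push 10. Stack: [10]
LOAD_FAST a → push 3. Stack: [10, 3]
BINARY_OP - → 10 - 3 = 7. Stack: [7]
LOAD_FAST y → push -14. Stack: [7, -14]
BINARY_OP + → 7 + -14 = -7. Stack: [-7]
STORE_FAST x → x=-7. Stack: []
LOAD_FAST b → push -11. Stack: [-11]
LOAD_CONST → push 3. Stack: [-11, 3]
BINARY_OP >> → -11 >> 3 = -2. Stack: [-2]
STORE_FAST w → w=-2. Stack: []
LOAD_FAST_LOAD_FAST a,b → push 3,-11. Stack: [3, -11]
BINARY_OP * → 3 * -11 = -33. Stack: [-33]
LOAD_CONST → push 5. Stack: [-33, 5]
BINARY_OP % → -33 % 5 = 2. Stack: [2]
STORE_FAST w → w=2. Stack: []
LOAD_FAST x → push -7. Stack: [-7]
RETURN_VALUE → return -7.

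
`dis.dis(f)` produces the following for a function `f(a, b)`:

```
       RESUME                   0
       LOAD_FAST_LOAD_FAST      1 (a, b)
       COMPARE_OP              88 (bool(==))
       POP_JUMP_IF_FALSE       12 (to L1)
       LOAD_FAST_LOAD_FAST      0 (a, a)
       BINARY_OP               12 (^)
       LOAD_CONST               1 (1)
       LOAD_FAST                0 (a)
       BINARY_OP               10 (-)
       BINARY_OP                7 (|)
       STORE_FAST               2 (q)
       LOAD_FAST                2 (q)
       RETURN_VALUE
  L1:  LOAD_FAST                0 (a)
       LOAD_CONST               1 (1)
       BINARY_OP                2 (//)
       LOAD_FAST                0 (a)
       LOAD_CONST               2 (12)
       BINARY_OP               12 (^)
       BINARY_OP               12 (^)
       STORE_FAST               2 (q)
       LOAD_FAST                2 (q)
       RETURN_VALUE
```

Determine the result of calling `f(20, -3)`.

LOAD_FAST_LOAD_FAST a,b → push 20,-3. Stack: [20, -3]
COMPARE_OP bool(==) → 20 vs -3 = False. Stack: [False]
POP_JUMP_IF_FALSE → pop False; jump. Stack: []
LOAD_FAST a → push 20. Stack: [20]
LOAD_CONST → push 1. Stack: [20, 1]
BINARY_OP // → 20 // 1 = 20. Stack: [20]
LOAD_FAST a → push 20. Stack: [20, 20]
LOAD_CONST → push 12. Stack: [20, 20, 12]
BINARY_OP ^ → 20 ^ 12 = 24. Stack: [20, 24]
BINARY_OP ^ → 20 ^ 24 = 12. Stack: [12]
STORE_FAST q → q=12. Stack: []
LOAD_FAST q → push 12. Stack: [12]
RETURN_VALUE → return 12.

12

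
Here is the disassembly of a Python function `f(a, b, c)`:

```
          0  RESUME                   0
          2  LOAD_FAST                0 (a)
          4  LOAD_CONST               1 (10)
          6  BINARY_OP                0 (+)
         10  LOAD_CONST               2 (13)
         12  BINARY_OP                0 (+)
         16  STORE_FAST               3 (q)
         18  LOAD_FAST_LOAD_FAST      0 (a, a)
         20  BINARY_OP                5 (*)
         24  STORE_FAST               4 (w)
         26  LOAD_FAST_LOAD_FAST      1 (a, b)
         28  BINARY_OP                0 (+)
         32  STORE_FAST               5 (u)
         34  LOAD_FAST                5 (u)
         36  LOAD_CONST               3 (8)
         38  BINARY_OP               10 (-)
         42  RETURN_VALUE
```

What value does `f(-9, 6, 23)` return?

-11

LOAD_FAST a → push -9. Stack: [-9]
LOAD_CONST → push 10. Stack: [-9, 10]
BINARY_OP + → -9 + 10 = 1. Stack: [1]
LOAD_CONST → push 13. Stack: [1, 13]
BINARY_OP + → 1 + 13 = 14. Stack: [14]
STORE_FAST q → q=14. Stack: []
LOAD_FAST_LOAD_FAST a,a → push -9,-9. Stack: [-9, -9]
BINARY_OP * → -9 * -9 = 81. Stack: [81]
STORE_FAST w → w=81. Stack: []
LOAD_FAST_LOAD_FAST a,b → push -9,6. Stack: [-9, 6]
BINARY_OP + → -9 + 6 = -3. Stack: [-3]
STORE_FAST u → u=-3. Stack: []
LOAD_FAST u → push -3. Stack: [-3]
LOAD_CONST → push 8. Stack: [-3, 8]
BINARY_OP - → -3 - 8 = -11. Stack: [-11]
RETURN_VALUE → return -11.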